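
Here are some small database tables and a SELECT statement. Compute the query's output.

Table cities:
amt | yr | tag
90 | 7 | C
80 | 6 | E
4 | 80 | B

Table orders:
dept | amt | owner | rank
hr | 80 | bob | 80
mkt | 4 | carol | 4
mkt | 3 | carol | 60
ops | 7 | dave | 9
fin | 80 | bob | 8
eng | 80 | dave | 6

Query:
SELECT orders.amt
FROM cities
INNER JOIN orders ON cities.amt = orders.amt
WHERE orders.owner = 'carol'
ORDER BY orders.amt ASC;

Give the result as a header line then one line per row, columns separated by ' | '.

== RESULT ==
orders.amt
4

Derivation:
After JOIN orders (4 rows):
cities.amt | cities.yr | cities.tag | orders.dept | orders.amt | orders.owner | orders.rank
80 | 6 | E | hr | 80 | bob | 80
80 | 6 | E | fin | 80 | bob | 8
80 | 6 | E | eng | 80 | dave | 6
4 | 80 | B | mkt | 4 | carol | 4
After WHERE (1 rows):
cities.amt | cities.yr | cities.tag | orders.dept | orders.amt | orders.owner | orders.rank
4 | 80 | B | mkt | 4 | carol | 4
After SELECT (1 rows):
orders.amt
4
After ORDER BY (1 rows):
orders.amt
4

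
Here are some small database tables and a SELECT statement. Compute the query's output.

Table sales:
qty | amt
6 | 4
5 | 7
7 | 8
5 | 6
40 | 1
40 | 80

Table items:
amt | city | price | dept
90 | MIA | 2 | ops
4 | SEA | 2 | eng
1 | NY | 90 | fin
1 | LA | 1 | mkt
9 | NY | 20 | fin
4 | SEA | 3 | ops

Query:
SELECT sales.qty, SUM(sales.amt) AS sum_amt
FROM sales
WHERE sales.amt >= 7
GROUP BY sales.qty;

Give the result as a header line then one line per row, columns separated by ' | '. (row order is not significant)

== RESULT ==
sales.qty | sum_amt
5 | 7
7 | 8
40 | 80

Derivation:
After WHERE (3 rows):
sales.qty | sales.amt
5 | 7
7 | 8
40 | 80
After GROUP BY (3 rows):
sales.qty | sum_amt
5 | 7
7 | 8
40 | 80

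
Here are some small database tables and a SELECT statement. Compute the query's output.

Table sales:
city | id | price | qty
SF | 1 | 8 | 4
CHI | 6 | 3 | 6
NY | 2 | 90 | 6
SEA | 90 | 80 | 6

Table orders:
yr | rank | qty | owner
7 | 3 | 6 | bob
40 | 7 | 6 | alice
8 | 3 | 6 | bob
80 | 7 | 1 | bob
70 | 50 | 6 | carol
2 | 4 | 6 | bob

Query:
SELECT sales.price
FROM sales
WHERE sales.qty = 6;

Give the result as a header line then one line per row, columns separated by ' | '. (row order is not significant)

After WHERE (3 rows):
sales.city | sales.id | sales.price | sales.qty
CHI | 6 | 3 | 6
NY | 2 | 90 | 6
SEA | 90 | 80 | 6
After SELECT (3 rows):
sales.price
3
90
80

== RESULT ==
sales.price
3
90
80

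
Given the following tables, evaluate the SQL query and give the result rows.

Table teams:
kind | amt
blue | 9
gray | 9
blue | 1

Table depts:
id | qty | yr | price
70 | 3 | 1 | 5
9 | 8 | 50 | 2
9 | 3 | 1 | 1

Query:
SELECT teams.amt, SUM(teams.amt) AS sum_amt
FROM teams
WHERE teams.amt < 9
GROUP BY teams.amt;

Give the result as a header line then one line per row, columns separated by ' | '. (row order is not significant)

After WHERE (1 rows):
teams.kind | teams.amt
blue | 1
After GROUP BY (1 rows):
teams.amt | sum_amt
1 | 1

== RESULT ==
teams.amt | sum_amt
1 | 1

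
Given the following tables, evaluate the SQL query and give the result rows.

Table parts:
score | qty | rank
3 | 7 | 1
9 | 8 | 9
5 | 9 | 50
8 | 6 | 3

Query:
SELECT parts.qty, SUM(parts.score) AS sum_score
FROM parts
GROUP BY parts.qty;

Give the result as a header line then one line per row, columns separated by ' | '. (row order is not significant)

== RESULT ==
parts.qty | sum_score
7 | 3
8 | 9
9 | 5
6 | 8

Derivation:
After GROUP BY (4 rows):
parts.qty | sum_score
7 | 3
8 | 9
9 | 5
6 | 8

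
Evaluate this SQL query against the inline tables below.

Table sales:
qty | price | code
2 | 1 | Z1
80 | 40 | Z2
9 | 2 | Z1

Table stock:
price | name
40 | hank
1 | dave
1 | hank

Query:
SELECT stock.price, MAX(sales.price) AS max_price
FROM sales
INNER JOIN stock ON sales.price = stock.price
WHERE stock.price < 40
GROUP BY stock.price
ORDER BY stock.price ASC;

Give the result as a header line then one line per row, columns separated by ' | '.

== RESULT ==
stock.price | max_price
1 | 1

Derivation:
After JOIN stock (3 rows):
sales.qty | sales.price | sales.code | stock.price | stock.name
2 | 1 | Z1 | 1 | dave
2 | 1 | Z1 | 1 | hank
80 | 40 | Z2 | 40 | hank
After WHERE (2 rows):
sales.qty | sales.price | sales.code | stock.price | stock.name
2 | 1 | Z1 | 1 | dave
2 | 1 | Z1 | 1 | hank
After GROUP BY (1 rows):
stock.price | max_price
1 | 1
After ORDER BY (1 rows):
stock.price | max_price
1 | 1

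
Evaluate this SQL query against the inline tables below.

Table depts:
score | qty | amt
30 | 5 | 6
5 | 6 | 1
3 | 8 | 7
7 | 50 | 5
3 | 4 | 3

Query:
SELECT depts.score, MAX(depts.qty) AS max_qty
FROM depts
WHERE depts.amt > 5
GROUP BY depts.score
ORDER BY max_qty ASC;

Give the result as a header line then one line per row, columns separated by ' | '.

After WHERE (2 rows):
depts.score | depts.qty | depts.amt
30 | 5 | 6
3 | 8 | 7
After GROUP BY (2 rows):
depts.score | max_qty
30 | 5
3 | 8
After ORDER BY (2 rows):
depts.score | max_qty
30 | 5
3 | 8

== RESULT ==
depts.score | max_qty
30 | 5
3 | 8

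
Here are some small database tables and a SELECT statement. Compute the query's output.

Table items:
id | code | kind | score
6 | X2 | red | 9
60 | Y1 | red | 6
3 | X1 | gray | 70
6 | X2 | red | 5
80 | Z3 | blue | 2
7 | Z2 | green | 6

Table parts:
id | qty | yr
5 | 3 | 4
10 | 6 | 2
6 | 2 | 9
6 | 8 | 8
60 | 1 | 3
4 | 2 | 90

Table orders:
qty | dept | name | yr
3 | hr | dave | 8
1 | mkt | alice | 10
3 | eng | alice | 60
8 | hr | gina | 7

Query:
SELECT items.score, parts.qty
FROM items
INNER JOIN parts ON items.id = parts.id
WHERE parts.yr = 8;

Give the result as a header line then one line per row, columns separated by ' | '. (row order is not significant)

After JOIN parts (5 rows):
items.id | items.code | items.kind | items.score | parts.id | parts.qty | parts.yr
6 | X2 | red | 9 | 6 | 2 | 9
6 | X2 | red | 9 | 6 | 8 | 8
60 | Y1 | red | 6 | 60 | 1 | 3
6 | X2 | red | 5 | 6 | 2 | 9
6 | X2 | red | 5 | 6 | 8 | 8
After WHERE (2 rows):
items.id | items.code | items.kind | items.score | parts.id | parts.qty | parts.yr
6 | X2 | red | 9 | 6 | 8 | 8
6 | X2 | red | 5 | 6 | 8 | 8
After SELECT (2 rows):
items.score | parts.qty
9 | 8
5 | 8

== RESULT ==
items.score | parts.qty
9 | 8
5 | 8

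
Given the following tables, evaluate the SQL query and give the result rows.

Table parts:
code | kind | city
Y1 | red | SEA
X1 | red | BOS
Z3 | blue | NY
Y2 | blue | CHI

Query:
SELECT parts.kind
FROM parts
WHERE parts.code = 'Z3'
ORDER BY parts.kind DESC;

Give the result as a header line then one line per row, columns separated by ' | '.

After WHERE (1 rows):
parts.code | parts.kind | parts.city
Z3 | blue | NY
After SELECT (1 rows):
parts.kind
blue
After ORDER BY (1 rows):
parts.kind
blue

== RESULT ==
parts.kind
blue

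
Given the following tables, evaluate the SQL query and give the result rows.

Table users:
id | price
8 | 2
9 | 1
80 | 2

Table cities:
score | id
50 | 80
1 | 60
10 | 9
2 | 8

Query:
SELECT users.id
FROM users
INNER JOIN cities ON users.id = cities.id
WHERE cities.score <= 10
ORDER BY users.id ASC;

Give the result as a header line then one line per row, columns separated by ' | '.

After JOIN cities (3 rows):
users.id | users.price | cities.score | cities.id
8 | 2 | 2 | 8
9 | 1 | 10 | 9
80 | 2 | 50 | 80
After WHERE (2 rows):
users.id | users.price | cities.score | cities.id
8 | 2 | 2 | 8
9 | 1 | 10 | 9
After SELECT (2 rows):
users.id
8
9
After ORDER BY (2 rows):
users.id
8
9

== RESULT ==
users.id
8
9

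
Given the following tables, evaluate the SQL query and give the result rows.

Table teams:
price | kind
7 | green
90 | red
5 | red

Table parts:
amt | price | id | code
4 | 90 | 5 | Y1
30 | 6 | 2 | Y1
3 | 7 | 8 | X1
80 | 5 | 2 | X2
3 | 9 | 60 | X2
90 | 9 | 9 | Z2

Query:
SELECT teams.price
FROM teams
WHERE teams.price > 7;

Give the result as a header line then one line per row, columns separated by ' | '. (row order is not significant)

== RESULT ==
teams.price
90

Derivation:
After WHERE (1 rows):
teams.price | teams.kind
90 | red
After SELECT (1 rows):
teams.price
90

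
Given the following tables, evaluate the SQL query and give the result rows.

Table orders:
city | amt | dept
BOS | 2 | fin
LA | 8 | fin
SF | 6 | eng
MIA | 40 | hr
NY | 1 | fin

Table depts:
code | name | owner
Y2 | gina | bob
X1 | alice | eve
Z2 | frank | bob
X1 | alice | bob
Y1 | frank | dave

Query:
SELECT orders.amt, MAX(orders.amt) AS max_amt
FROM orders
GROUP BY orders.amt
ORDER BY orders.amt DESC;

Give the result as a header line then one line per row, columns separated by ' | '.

After GROUP BY (5 rows):
orders.amt | max_amt
2 | 2
8 | 8
6 | 6
40 | 40
1 | 1
After ORDER BY (5 rows):
orders.amt | max_amt
40 | 40
8 | 8
6 | 6
2 | 2
1 | 1

== RESULT ==
orders.amt | max_amt
40 | 40
8 | 8
6 | 6
2 | 2
1 | 1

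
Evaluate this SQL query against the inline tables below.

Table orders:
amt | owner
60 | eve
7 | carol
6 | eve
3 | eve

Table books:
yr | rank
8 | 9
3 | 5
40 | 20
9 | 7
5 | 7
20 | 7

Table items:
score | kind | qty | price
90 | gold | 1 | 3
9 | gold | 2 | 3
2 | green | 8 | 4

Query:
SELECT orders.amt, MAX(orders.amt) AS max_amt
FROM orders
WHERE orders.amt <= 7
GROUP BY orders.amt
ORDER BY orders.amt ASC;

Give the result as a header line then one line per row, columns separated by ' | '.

After WHERE (3 rows):
orders.amt | orders.owner
7 | carol
6 | eve
3 | eve
After GROUP BY (3 rows):
orders.amt | max_amt
7 | 7
6 | 6
3 | 3
After ORDER BY (3 rows):
orders.amt | max_amt
3 | 3
6 | 6
7 | 7

== RESULT ==
orders.amt | max_amt
3 | 3
6 | 6
7 | 7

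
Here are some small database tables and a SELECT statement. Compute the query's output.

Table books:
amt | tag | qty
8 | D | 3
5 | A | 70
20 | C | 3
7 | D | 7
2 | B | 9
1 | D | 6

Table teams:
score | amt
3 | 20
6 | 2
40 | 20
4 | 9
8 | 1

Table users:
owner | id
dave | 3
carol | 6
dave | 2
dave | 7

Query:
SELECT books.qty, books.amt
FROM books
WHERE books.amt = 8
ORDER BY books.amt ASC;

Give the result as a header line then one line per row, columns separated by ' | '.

After WHERE (1 rows):
books.amt | books.tag | books.qty
8 | D | 3
After SELECT (1 rows):
books.qty | books.amt
3 | 8
After ORDER BY (1 rows):
books.qty | books.amt
3 | 8

== RESULT ==
books.qty | books.amt
3 | 8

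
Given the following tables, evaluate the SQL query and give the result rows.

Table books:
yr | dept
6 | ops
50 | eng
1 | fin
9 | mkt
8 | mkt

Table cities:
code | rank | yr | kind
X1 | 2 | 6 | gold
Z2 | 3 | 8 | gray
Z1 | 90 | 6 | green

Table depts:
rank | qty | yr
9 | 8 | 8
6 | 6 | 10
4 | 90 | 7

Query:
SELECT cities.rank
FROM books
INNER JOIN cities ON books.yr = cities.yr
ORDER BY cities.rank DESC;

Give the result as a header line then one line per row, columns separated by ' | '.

== RESULT ==
cities.rank
90
3
2

Derivation:
After JOIN cities (3 rows):
books.yr | books.dept | cities.code | cities.rank | cities.yr | cities.kind
6 | ops | X1 | 2 | 6 | gold
6 | ops | Z1 | 90 | 6 | green
8 | mkt | Z2 | 3 | 8 | gray
After SELECT (3 rows):
cities.rank
2
90
3
After ORDER BY (3 rows):
cities.rank
90
3
2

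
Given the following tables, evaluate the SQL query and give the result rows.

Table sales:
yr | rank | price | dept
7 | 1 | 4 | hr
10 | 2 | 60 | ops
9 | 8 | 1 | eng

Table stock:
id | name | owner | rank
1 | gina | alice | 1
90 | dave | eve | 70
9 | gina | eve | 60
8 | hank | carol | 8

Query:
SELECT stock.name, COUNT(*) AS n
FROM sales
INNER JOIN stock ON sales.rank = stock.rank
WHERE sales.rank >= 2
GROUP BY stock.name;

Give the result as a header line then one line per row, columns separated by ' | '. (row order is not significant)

After JOIN stock (2 rows):
sales.yr | sales.rank | sales.price | sales.dept | stock.id | stock.name | stock.owner | stock.rank
7 | 1 | 4 | hr | 1 | gina | alice | 1
9 | 8 | 1 | eng | 8 | hank | carol | 8
After WHERE (1 rows):
sales.yr | sales.rank | sales.price | sales.dept | stock.id | stock.name | stock.owner | stock.rank
9 | 8 | 1 | eng | 8 | hank | carol | 8
After GROUP BY (1 rows):
stock.name | n
hank | 1

== RESULT ==
stock.name | n
hank | 1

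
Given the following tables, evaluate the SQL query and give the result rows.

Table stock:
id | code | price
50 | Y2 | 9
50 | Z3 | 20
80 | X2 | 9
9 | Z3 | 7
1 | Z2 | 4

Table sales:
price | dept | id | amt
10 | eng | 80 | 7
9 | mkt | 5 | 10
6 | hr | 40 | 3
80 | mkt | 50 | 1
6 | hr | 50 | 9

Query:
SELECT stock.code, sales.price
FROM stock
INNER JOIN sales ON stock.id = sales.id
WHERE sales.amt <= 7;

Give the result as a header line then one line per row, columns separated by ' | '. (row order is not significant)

After JOIN sales (5 rows):
stock.id | stock.code | stock.price | sales.price | sales.dept | sales.id | sales.amt
50 | Y2 | 9 | 80 | mkt | 50 | 1
50 | Y2 | 9 | 6 | hr | 50 | 9
50 | Z3 | 20 | 80 | mkt | 50 | 1
50 | Z3 | 20 | 6 | hr | 50 | 9
80 | X2 | 9 | 10 | eng | 80 | 7
After WHERE (3 rows):
stock.id | stock.code | stock.price | sales.price | sales.dept | sales.id | sales.amt
50 | Y2 | 9 | 80 | mkt | 50 | 1
50 | Z3 | 20 | 80 | mkt | 50 | 1
80 | X2 | 9 | 10 | eng | 80 | 7
After SELECT (3 rows):
stock.code | sales.price
Y2 | 80
Z3 | 80
X2 | 10

== RESULT ==
stock.code | sales.price
Y2 | 80
Z3 | 80
X2 | 10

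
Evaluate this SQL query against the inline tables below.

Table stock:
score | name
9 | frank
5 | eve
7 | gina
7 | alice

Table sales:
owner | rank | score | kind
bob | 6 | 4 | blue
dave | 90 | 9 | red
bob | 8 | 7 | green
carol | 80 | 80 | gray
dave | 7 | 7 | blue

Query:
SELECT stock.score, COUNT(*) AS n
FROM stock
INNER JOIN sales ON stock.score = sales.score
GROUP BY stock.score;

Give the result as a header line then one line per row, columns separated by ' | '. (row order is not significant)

== RESULT ==
stock.score | n
9 | 1
7 | 4

Derivation:
After JOIN sales (5 rows):
stock.score | stock.name | sales.owner | sales.rank | sales.score | sales.kind
9 | frank | dave | 90 | 9 | red
7 | gina | bob | 8 | 7 | green
7 | gina | dave | 7 | 7 | blue
7 | alice | bob | 8 | 7 | green
7 | alice | dave | 7 | 7 | blue
After GROUP BY (2 rows):
stock.score | n
9 | 1
7 | 4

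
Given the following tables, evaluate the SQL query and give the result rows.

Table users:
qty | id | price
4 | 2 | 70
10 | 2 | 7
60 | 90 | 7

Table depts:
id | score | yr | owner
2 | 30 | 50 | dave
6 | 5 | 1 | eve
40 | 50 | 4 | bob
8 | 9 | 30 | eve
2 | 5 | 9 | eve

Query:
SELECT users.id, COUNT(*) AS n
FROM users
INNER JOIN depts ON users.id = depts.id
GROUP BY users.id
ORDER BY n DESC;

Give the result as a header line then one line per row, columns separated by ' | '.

After JOIN depts (4 rows):
users.qty | users.id | users.price | depts.id | depts.score | depts.yr | depts.owner
4 | 2 | 70 | 2 | 30 | 50 | dave
4 | 2 | 70 | 2 | 5 | 9 | eve
10 | 2 | 7 | 2 | 30 | 50 | dave
10 | 2 | 7 | 2 | 5 | 9 | eve
After GROUP BY (1 rows):
users.id | n
2 | 4
After ORDER BY (1 rows):
users.id | n
2 | 4

== RESULT ==
users.id | n
2 | 4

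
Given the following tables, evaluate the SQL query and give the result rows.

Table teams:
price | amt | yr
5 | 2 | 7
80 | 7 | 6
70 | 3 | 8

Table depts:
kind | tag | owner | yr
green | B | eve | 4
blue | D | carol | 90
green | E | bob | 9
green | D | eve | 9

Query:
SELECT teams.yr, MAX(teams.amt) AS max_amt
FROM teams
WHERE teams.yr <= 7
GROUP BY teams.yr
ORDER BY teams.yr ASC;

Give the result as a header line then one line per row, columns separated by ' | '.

After WHERE (2 rows):
teams.price | teams.amt | teams.yr
5 | 2 | 7
80 | 7 | 6
After GROUP BY (2 rows):
teams.yr | max_amt
7 | 2
6 | 7
After ORDER BY (2 rows):
teams.yr | max_amt
6 | 7
7 | 2

== RESULT ==
teams.yr | max_amt
6 | 7
7 | 2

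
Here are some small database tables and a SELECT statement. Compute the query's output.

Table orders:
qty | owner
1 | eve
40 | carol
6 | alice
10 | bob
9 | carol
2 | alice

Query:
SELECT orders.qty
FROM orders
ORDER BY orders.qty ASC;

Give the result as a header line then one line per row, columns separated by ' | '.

== RESULT ==
orders.qty
1
2
6
9
10
40

Derivation:
After SELECT (6 rows):
orders.qty
1
40
6
10
9
2
After ORDER BY (6 rows):
orders.qty
1
2
6
9
10
40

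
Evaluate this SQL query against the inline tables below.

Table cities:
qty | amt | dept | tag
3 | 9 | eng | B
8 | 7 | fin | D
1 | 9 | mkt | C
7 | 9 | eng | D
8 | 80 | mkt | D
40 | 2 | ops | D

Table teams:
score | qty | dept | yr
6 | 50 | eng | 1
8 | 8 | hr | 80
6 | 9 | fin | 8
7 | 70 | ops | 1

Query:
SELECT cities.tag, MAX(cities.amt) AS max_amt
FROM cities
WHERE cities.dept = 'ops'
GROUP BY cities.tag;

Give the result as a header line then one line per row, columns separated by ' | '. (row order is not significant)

== RESULT ==
cities.tag | max_amt
D | 2

Derivation:
After WHERE (1 rows):
cities.qty | cities.amt | cities.dept | cities.tag
40 | 2 | ops | D
After GROUP BY (1 rows):
cities.tag | max_amt
D | 2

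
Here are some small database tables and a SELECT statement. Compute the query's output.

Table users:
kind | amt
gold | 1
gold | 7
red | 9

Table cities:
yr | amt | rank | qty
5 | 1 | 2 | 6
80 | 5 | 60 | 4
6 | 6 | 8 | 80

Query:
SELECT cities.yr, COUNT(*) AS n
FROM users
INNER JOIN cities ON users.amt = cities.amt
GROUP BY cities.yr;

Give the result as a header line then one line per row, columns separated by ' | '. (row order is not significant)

After JOIN cities (1 rows):
users.kind | users.amt | cities.yr | cities.amt | cities.rank | cities.qty
gold | 1 | 5 | 1 | 2 | 6
After GROUP BY (1 rows):
cities.yr | n
5 | 1

== RESULT ==
cities.yr | n
5 | 1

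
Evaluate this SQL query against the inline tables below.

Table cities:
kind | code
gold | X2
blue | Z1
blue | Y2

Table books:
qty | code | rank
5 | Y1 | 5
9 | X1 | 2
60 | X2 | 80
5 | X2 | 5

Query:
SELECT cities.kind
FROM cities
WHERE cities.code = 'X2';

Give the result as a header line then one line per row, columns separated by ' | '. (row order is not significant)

== RESULT ==
cities.kind
gold

Derivation:
After WHERE (1 rows):
cities.kind | cities.code
gold | X2
After SELECT (1 rows):
cities.kind
gold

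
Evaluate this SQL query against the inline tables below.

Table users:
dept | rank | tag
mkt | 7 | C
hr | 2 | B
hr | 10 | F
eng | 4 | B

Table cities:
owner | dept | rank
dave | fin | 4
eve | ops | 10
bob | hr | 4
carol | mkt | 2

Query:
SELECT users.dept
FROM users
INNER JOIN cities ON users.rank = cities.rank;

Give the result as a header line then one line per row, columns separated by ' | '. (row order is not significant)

== RESULT ==
users.dept
hr
hr
eng
eng

Derivation:
After JOIN cities (4 rows):
users.dept | users.rank | users.tag | cities.owner | cities.dept | cities.rank
hr | 2 | B | carol | mkt | 2
hr | 10 | F | eve | ops | 10
eng | 4 | B | dave | fin | 4
eng | 4 | B | bob | hr | 4
After SELECT (4 rows):
users.dept
hr
hr
eng
eng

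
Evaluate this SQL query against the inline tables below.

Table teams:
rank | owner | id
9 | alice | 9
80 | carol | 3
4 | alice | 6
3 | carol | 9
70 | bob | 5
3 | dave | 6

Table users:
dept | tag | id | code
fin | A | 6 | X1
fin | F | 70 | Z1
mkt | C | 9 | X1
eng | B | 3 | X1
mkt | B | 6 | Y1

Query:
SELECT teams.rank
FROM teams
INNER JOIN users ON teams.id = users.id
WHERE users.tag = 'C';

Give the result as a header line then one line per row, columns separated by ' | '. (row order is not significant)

After JOIN users (7 rows):
teams.rank | teams.owner | teams.id | users.dept | users.tag | users.id | users.code
9 | alice | 9 | mkt | C | 9 | X1
80 | carol | 3 | eng | B | 3 | X1
4 | alice | 6 | fin | A | 6 | X1
4 | alice | 6 | mkt | B | 6 | Y1
3 | carol | 9 | mkt | C | 9 | X1
3 | dave | 6 | fin | A | 6 | X1
3 | dave | 6 | mkt | B | 6 | Y1
After WHERE (2 rows):
teams.rank | teams.owner | teams.id | users.dept | users.tag | users.id | users.code
9 | alice | 9 | mkt | C | 9 | X1
3 | carol | 9 | mkt | C | 9 | X1
After SELECT (2 rows):
teams.rank
9
3

== RESULT ==
teams.rank
9
3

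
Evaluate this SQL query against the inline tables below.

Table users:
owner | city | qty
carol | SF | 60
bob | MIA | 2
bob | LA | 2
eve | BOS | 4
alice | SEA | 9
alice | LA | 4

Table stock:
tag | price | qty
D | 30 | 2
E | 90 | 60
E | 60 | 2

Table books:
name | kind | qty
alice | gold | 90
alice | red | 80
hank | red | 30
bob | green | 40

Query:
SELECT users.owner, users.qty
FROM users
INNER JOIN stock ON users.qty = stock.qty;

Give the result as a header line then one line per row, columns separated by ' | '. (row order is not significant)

After JOIN stock (5 rows):
users.owner | users.city | users.qty | stock.tag | stock.price | stock.qty
carol | SF | 60 | E | 90 | 60
bob | MIA | 2 | D | 30 | 2
bob | MIA | 2 | E | 60 | 2
bob | LA | 2 | D | 30 | 2
bob | LA | 2 | E | 60 | 2
After SELECT (5 rows):
users.owner | users.qty
carol | 60
bob | 2
bob | 2
bob | 2
bob | 2

== RESULT ==
users.owner | users.qty
carol | 60
bob | 2
bob | 2
bob | 2
bob | 2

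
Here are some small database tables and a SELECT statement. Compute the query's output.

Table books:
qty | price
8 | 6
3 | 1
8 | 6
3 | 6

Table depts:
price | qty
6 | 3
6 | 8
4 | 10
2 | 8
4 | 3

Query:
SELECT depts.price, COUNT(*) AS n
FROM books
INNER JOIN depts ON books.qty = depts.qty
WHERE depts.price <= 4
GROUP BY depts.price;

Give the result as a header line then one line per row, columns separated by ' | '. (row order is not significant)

After JOIN depts (8 rows):
books.qty | books.price | depts.price | depts.qty
8 | 6 | 6 | 8
8 | 6 | 2 | 8
3 | 1 | 6 | 3
3 | 1 | 4 | 3
8 | 6 | 6 | 8
8 | 6 | 2 | 8
3 | 6 | 6 | 3
3 | 6 | 4 | 3
After WHERE (4 rows):
books.qty | books.price | depts.price | depts.qty
8 | 6 | 2 | 8
3 | 1 | 4 | 3
8 | 6 | 2 | 8
3 | 6 | 4 | 3
After GROUP BY (2 rows):
depts.price | n
2 | 2
4 | 2

== RESULT ==
depts.price | n
2 | 2
4 | 2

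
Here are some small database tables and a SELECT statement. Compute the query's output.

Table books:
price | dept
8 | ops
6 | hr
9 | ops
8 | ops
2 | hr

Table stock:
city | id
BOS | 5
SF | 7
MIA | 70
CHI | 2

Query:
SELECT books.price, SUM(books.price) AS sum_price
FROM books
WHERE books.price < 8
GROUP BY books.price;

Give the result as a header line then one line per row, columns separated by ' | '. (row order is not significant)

After WHERE (2 rows):
books.price | books.dept
6 | hr
2 | hr
After GROUP BY (2 rows):
books.price | sum_price
6 | 6
2 | 2

== RESULT ==
books.price | sum_price
6 | 6
2 | 2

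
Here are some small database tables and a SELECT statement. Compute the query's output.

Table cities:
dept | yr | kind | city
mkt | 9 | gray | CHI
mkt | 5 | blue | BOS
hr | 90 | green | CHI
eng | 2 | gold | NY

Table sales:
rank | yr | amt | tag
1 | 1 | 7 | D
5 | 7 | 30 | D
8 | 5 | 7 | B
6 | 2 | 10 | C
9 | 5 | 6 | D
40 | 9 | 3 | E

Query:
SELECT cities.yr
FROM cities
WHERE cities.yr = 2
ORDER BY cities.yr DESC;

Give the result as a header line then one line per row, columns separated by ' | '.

== RESULT ==
cities.yr
2

Derivation:
After WHERE (1 rows):
cities.dept | cities.yr | cities.kind | cities.city
eng | 2 | gold | NY
After SELECT (1 rows):
cities.yr
2
After ORDER BY (1 rows):
cities.yr
2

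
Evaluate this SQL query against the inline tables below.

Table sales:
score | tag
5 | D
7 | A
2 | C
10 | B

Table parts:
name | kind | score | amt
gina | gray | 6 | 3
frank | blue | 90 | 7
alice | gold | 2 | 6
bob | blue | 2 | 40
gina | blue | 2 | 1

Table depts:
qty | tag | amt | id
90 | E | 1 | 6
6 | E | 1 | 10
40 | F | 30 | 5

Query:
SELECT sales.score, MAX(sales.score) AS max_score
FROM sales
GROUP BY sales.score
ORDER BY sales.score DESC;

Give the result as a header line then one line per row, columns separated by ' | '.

After GROUP BY (4 rows):
sales.score | max_score
5 | 5
7 | 7
2 | 2
10 | 10
After ORDER BY (4 rows):
sales.score | max_score
10 | 10
7 | 7
5 | 5
2 | 2

== RESULT ==
sales.score | max_score
10 | 10
7 | 7
5 | 5
2 | 2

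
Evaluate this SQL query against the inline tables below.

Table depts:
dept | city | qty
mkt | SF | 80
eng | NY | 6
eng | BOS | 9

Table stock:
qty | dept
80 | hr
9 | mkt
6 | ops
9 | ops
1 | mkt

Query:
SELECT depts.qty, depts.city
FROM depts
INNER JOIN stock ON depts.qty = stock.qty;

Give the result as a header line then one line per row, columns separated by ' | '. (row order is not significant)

== RESULT ==
depts.qty | depts.city
80 | SF
6 | NY
9 | BOS
9 | BOS

Derivation:
After JOIN stock (4 rows):
depts.dept | depts.city | depts.qty | stock.qty | stock.dept
mkt | SF | 80 | 80 | hr
eng | NY | 6 | 6 | ops
eng | BOS | 9 | 9 | mkt
eng | BOS | 9 | 9 | ops
After SELECT (4 rows):
depts.qty | depts.city
80 | SF
6 | NY
9 | BOS
9 | BOS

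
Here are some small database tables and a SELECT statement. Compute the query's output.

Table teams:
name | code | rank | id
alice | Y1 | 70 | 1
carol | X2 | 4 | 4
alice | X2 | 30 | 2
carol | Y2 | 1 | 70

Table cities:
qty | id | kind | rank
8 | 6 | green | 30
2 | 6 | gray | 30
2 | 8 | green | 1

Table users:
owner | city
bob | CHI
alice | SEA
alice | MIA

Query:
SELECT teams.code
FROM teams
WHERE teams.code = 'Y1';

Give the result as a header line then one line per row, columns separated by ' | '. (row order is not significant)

After WHERE (1 rows):
teams.name | teams.code | teams.rank | teams.id
alice | Y1 | 70 | 1
After SELECT (1 rows):
teams.code
Y1

== RESULT ==
teams.code
Y1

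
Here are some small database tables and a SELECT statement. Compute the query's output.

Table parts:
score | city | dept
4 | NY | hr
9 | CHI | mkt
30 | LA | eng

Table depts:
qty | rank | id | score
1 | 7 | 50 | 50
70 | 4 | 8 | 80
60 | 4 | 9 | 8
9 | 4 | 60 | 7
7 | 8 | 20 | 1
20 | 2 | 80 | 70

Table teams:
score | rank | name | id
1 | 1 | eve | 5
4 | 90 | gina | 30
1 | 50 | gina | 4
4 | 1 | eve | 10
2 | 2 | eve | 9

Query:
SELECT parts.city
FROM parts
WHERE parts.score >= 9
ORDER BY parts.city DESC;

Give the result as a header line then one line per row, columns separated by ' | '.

== RESULT ==
parts.city
LA
CHI

Derivation:
After WHERE (2 rows):
parts.score | parts.city | parts.dept
9 | CHI | mkt
30 | LA | eng
After SELECT (2 rows):
parts.city
CHI
LA
After ORDER BY (2 rows):
parts.city
LA
CHI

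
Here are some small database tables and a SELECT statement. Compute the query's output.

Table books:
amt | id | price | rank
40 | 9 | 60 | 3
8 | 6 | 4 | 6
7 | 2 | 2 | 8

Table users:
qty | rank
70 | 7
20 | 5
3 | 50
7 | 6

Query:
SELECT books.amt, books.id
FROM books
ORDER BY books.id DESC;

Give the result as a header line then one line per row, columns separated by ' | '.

== RESULT ==
books.amt | books.id
40 | 9
8 | 6
7 | 2

Derivation:
After SELECT (3 rows):
books.amt | books.id
40 | 9
8 | 6
7 | 2
After ORDER BY (3 rows):
books.amt | books.id
40 | 9
8 | 6
7 | 2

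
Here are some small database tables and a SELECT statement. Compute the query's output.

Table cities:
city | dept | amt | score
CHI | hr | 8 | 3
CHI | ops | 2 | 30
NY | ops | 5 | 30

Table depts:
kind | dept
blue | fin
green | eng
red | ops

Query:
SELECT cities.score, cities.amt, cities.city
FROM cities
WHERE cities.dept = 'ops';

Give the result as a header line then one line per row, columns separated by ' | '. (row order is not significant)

After WHERE (2 rows):
cities.city | cities.dept | cities.amt | cities.score
CHI | ops | 2 | 30
NY | ops | 5 | 30
After SELECT (2 rows):
cities.score | cities.amt | cities.city
30 | 2 | CHI
30 | 5 | NY

== RESULT ==
cities.score | cities.amt | cities.city
30 | 2 | CHI
30 | 5 | NY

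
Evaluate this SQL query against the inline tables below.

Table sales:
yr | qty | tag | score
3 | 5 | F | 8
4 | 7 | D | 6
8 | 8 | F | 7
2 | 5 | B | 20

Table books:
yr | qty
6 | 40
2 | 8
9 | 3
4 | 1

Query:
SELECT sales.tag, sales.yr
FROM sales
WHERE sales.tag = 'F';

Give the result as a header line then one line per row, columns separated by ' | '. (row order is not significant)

After WHERE (2 rows):
sales.yr | sales.qty | sales.tag | sales.score
3 | 5 | F | 8
8 | 8 | F | 7
After SELECT (2 rows):
sales.tag | sales.yr
F | 3
F | 8

== RESULT ==
sales.tag | sales.yr
F | 3
F | 8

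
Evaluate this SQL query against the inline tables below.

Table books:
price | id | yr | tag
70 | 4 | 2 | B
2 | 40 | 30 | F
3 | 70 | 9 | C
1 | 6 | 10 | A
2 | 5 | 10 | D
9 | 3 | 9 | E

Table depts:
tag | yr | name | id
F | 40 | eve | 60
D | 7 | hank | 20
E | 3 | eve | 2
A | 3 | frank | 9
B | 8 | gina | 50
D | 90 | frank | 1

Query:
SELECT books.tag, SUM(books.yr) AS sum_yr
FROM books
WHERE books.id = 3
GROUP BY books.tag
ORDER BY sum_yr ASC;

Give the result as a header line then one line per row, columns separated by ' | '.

After WHERE (1 rows):
books.price | books.id | books.yr | books.tag
9 | 3 | 9 | E
After GROUP BY (1 rows):
books.tag | sum_yr
E | 9
After ORDER BY (1 rows):
books.tag | sum_yr
E | 9

== RESULT ==
books.tag | sum_yr
E | 9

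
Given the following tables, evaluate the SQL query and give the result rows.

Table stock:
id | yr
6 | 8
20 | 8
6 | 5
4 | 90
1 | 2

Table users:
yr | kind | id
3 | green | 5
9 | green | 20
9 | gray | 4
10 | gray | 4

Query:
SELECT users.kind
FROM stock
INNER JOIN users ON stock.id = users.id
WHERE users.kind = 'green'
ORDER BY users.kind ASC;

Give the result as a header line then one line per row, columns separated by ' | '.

== RESULT ==
users.kind
green

Derivation:
After JOIN users (3 rows):
stock.id | stock.yr | users.yr | users.kind | users.id
20 | 8 | 9 | green | 20
4 | 90 | 9 | gray | 4
4 | 90 | 10 | gray | 4
After WHERE (1 rows):
stock.id | stock.yr | users.yr | users.kind | users.id
20 | 8 | 9 | green | 20
After SELECT (1 rows):
users.kind
green
After ORDER BY (1 rows):
users.kind
green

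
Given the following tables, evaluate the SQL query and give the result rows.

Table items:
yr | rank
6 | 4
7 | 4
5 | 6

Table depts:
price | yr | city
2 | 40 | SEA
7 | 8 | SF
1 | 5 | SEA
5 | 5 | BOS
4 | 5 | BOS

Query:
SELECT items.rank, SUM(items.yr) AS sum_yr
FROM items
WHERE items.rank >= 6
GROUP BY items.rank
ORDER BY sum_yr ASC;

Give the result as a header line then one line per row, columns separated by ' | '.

== RESULT ==
items.rank | sum_yr
6 | 5

Derivation:
After WHERE (1 rows):
items.yr | items.rank
5 | 6
After GROUP BY (1 rows):
items.rank | sum_yr
6 | 5
After ORDER BY (1 rows):
items.rank | sum_yr
6 | 5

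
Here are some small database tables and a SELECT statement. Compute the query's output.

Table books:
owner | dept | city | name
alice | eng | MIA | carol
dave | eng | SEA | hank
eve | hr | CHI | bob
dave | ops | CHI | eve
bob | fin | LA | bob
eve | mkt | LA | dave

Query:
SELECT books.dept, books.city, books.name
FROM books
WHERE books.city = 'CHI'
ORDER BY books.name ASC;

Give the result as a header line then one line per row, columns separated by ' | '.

After WHERE (2 rows):
books.owner | books.dept | books.city | books.name
eve | hr | CHI | bob
dave | ops | CHI | eve
After SELECT (2 rows):
books.dept | books.city | books.name
hr | CHI | bob
ops | CHI | eve
After ORDER BY (2 rows):
books.dept | books.city | books.name
hr | CHI | bob
ops | CHI | eve

== RESULT ==
books.dept | books.city | books.name
hr | CHI | bob
ops | CHI | eve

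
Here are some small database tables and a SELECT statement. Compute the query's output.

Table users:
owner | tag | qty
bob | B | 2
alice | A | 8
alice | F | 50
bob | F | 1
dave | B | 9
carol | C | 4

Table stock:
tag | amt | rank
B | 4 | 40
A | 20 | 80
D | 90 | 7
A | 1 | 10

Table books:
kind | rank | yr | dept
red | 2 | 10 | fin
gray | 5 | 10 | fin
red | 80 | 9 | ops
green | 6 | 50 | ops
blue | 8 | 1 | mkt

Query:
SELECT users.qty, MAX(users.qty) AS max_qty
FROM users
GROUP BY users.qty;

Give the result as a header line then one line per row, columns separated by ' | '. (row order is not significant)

== RESULT ==
users.qty | max_qty
2 | 2
8 | 8
50 | 50
1 | 1
9 | 9
4 | 4

Derivation:
After GROUP BY (6 rows):
users.qty | max_qty
2 | 2
8 | 8
50 | 50
1 | 1
9 | 9
4 | 4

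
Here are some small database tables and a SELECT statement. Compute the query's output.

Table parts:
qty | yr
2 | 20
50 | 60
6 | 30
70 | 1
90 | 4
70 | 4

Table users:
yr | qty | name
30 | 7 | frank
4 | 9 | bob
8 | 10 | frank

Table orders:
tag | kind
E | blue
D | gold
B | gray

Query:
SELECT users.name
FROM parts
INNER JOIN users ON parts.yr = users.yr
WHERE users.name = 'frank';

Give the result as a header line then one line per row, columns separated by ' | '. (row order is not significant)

== RESULT ==
users.name
frank

Derivation:
After JOIN users (3 rows):
parts.qty | parts.yr | users.yr | users.qty | users.name
6 | 30 | 30 | 7 | frank
90 | 4 | 4 | 9 | bob
70 | 4 | 4 | 9 | bob
After WHERE (1 rows):
parts.qty | parts.yr | users.yr | users.qty | users.name
6 | 30 | 30 | 7 | frank
After SELECT (1 rows):
users.name
frank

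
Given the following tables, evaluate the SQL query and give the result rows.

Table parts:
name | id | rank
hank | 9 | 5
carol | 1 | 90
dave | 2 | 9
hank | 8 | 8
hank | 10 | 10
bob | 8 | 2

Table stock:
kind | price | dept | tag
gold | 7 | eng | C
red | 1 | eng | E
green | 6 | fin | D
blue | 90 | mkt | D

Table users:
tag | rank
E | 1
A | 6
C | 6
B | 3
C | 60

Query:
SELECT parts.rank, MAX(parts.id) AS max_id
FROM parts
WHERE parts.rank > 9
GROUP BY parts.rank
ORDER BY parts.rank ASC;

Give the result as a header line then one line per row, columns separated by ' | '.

== RESULT ==
parts.rank | max_id
10 | 10
90 | 1

Derivation:
After WHERE (2 rows):
parts.name | parts.id | parts.rank
carol | 1 | 90
hank | 10 | 10
After GROUP BY (2 rows):
parts.rank | max_id
90 | 1
10 | 10
After ORDER BY (2 rows):
parts.rank | max_id
10 | 10
90 | 1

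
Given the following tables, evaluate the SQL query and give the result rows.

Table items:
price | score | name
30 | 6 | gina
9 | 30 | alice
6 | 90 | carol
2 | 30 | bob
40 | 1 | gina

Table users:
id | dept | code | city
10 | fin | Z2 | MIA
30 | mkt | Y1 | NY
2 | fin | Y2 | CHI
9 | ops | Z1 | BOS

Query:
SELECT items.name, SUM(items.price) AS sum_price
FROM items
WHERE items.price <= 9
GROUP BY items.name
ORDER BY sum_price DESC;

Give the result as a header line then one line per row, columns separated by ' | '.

After WHERE (3 rows):
items.price | items.score | items.name
9 | 30 | alice
6 | 90 | carol
2 | 30 | bob
After GROUP BY (3 rows):
items.name | sum_price
alice | 9
carol | 6
bob | 2
After ORDER BY (3 rows):
items.name | sum_price
alice | 9
carol | 6
bob | 2

== RESULT ==
items.name | sum_price
alice | 9
carol | 6
bob | 2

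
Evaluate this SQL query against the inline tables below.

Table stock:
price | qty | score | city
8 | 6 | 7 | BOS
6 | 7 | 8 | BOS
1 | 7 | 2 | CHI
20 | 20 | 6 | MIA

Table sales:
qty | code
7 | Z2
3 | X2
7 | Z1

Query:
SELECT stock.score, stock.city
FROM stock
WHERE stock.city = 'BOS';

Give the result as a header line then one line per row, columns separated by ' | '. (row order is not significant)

== RESULT ==
stock.score | stock.city
7 | BOS
8 | BOS

Derivation:
After WHERE (2 rows):
stock.price | stock.qty | stock.score | stock.city
8 | 6 | 7 | BOS
6 | 7 | 8 | BOS
After SELECT (2 rows):
stock.score | stock.city
7 | BOS
8 | BOS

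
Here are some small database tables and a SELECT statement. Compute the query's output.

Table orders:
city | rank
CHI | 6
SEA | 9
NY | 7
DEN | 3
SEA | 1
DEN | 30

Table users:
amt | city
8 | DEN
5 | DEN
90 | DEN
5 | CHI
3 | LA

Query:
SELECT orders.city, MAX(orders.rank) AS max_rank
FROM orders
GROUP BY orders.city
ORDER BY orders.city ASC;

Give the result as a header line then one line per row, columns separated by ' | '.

== RESULT ==
orders.city | max_rank
CHI | 6
DEN | 30
NY | 7
SEA | 9

Derivation:
After GROUP BY (4 rows):
orders.city | max_rank
CHI | 6
SEA | 9
NY | 7
DEN | 30
After ORDER BY (4 rows):
orders.city | max_rank
CHI | 6
DEN | 30
NY | 7
SEA | 9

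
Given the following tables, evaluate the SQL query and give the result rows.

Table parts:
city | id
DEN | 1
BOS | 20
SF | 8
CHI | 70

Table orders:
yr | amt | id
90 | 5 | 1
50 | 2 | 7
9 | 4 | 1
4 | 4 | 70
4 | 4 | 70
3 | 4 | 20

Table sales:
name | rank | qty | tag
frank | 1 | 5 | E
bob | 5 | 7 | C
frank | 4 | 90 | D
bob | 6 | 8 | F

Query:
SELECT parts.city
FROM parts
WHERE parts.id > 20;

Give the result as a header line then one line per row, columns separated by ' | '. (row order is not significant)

After WHERE (1 rows):
parts.city | parts.id
CHI | 70
After SELECT (1 rows):
parts.city
CHI

== RESULT ==
parts.city
CHI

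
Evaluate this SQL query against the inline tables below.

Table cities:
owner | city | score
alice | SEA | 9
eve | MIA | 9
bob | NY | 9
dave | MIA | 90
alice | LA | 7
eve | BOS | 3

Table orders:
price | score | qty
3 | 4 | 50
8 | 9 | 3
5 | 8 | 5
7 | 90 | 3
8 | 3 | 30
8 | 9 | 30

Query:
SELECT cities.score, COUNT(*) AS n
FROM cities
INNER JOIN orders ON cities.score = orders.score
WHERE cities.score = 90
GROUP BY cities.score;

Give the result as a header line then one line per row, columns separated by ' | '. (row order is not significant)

After JOIN orders (8 rows):
cities.owner | cities.city | cities.score | orders.price | orders.score | orders.qty
alice | SEA | 9 | 8 | 9 | 3
alice | SEA | 9 | 8 | 9 | 30
eve | MIA | 9 | 8 | 9 | 3
eve | MIA | 9 | 8 | 9 | 30
bob | NY | 9 | 8 | 9 | 3
bob | NY | 9 | 8 | 9 | 30
dave | MIA | 90 | 7 | 90 | 3
eve | BOS | 3 | 8 | 3 | 30
After WHERE (1 rows):
cities.owner | cities.city | cities.score | orders.price | orders.score | orders.qty
dave | MIA | 90 | 7 | 90 | 3
After GROUP BY (1 rows):
cities.score | n
90 | 1

== RESULT ==
cities.score | n
90 | 1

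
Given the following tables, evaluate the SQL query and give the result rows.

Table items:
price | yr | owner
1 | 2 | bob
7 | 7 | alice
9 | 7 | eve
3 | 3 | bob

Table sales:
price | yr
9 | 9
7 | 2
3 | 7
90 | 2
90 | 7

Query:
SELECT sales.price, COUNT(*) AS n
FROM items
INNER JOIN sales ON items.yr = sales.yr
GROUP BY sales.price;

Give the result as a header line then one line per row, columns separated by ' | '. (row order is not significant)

== RESULT ==
sales.price | n
7 | 1
90 | 3
3 | 2

Derivation:
After JOIN sales (6 rows):
items.price | items.yr | items.owner | sales.price | sales.yr
1 | 2 | bob | 7 | 2
1 | 2 | bob | 90 | 2
7 | 7 | alice | 3 | 7
7 | 7 | alice | 90 | 7
9 | 7 | eve | 3 | 7
9 | 7 | eve | 90 | 7
After GROUP BY (3 rows):
sales.price | n
7 | 1
90 | 3
3 | 2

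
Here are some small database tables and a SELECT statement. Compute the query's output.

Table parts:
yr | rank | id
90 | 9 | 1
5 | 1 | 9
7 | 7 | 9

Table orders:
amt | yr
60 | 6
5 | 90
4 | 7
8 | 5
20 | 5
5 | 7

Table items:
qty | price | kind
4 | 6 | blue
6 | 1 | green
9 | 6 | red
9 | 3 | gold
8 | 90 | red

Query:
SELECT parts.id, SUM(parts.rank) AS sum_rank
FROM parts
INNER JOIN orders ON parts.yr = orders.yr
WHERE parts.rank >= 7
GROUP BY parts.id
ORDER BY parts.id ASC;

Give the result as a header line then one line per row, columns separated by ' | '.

== RESULT ==
parts.id | sum_rank
1 | 9
9 | 14

Derivation:
After JOIN orders (5 rows):
parts.yr | parts.rank | parts.id | orders.amt | orders.yr
90 | 9 | 1 | 5 | 90
5 | 1 | 9 | 8 | 5
5 | 1 | 9 | 20 | 5
7 | 7 | 9 | 4 | 7
7 | 7 | 9 | 5 | 7
After WHERE (3 rows):
parts.yr | parts.rank | parts.id | orders.amt | orders.yr
90 | 9 | 1 | 5 | 90
7 | 7 | 9 | 4 | 7
7 | 7 | 9 | 5 | 7
After GROUP BY (2 rows):
parts.id | sum_rank
1 | 9
9 | 14
After ORDER BY (2 rows):
parts.id | sum_rank
1 | 9
9 | 14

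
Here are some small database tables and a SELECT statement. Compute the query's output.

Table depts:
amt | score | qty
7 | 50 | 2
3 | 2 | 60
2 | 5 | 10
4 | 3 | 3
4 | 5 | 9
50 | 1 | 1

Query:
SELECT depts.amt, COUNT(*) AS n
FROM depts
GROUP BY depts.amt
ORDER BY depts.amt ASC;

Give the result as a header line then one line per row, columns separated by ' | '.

== RESULT ==
depts.amt | n
2 | 1
3 | 1
4 | 2
7 | 1
50 | 1

Derivation:
After GROUP BY (5 rows):
depts.amt | n
7 | 1
3 | 1
2 | 1
4 | 2
50 | 1
After ORDER BY (5 rows):
depts.amt | n
2 | 1
3 | 1
4 | 2
7 | 1
50 | 1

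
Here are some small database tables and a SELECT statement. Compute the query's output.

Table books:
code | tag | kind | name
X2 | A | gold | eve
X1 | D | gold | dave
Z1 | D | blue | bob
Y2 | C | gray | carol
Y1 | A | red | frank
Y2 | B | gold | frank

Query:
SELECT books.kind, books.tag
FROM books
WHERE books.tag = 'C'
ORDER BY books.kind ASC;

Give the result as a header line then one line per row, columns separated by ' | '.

== RESULT ==
books.kind | books.tag
gray | C

Derivation:
After WHERE (1 rows):
books.code | books.tag | books.kind | books.name
Y2 | C | gray | carol
After SELECT (1 rows):
books.kind | books.tag
gray | C
After ORDER BY (1 rows):
books.kind | books.tag
gray | C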